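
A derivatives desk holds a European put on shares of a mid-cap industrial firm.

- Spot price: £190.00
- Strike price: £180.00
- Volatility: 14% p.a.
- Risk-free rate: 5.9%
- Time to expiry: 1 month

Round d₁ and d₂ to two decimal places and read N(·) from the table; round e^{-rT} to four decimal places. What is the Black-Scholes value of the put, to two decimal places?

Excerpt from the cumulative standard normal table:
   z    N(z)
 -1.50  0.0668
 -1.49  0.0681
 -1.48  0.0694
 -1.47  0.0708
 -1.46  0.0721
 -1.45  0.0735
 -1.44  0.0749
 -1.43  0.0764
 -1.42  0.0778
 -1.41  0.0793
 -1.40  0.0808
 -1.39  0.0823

£0.23

σ√T = 0.14·√0.08333 = 0.0404
d₁ = [ln(190/180) + (0.059 + 0.14²/2)·0.08333] / 0.0404 = [0.0541 + 0.0057] / 0.0404 = 1.4797 ≈ 1.48
d₂ = d₁ − σ√T = 1.4797 − 0.0404 = 1.4393 ≈ 1.44
e^(−rT) = e^(−0.059·0.08333) = 0.9951
N(−d₂) = N(-1.44) = 0.0749;  N(−d₁) = N(-1.48) = 0.0694
P = 180·0.9951·0.0749 − 190·0.0694 = 13.4159 − 13.1860 = 0.2299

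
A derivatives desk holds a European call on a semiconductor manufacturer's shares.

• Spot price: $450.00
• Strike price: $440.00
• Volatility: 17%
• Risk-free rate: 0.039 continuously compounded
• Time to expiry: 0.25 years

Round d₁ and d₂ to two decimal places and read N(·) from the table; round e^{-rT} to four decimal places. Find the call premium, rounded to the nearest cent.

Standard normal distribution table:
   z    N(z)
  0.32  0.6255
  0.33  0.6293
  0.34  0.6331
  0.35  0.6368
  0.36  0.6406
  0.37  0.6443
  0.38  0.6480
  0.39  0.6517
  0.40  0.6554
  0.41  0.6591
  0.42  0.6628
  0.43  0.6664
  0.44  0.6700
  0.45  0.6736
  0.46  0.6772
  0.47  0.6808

T = 0.25;  σ√T = 0.0850
ln(S/K) + (r + σ²/2)T = ln(450/440) + (0.039 + 0.17²/2)·0.25 = 0.0225 + 0.0134 = 0.0358
d₁ = 0.0358 / 0.0850 = 0.4216 ≈ 0.42
d₂ = d₁ − σ√T = 0.4216 − 0.0850 = 0.3366 ≈ 0.34
exp(−rT) = exp(−0.039·0.25) = 0.9903
N(d₁) = N(0.42) = 0.6628;  N(d₂) = N(0.34) = 0.6331
C = 450·0.6628 − 440·0.9903·0.6331 = 298.2600 − 275.8619 = 22.3981

$22.40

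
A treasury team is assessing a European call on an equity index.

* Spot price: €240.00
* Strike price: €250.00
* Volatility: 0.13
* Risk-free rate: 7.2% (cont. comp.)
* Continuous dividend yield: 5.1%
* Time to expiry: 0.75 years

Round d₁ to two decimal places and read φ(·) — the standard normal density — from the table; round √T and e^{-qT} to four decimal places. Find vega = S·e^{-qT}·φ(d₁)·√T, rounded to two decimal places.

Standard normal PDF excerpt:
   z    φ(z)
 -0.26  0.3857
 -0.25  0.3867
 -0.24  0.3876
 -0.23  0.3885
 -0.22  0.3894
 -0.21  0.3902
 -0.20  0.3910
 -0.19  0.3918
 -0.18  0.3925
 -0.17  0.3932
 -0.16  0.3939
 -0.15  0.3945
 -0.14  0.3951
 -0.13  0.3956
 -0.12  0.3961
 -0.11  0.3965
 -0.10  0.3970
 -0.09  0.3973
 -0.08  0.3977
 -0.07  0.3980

σ√T = 0.13·√0.75 = 0.1126
d₁ = [ln(240/250) + (0.072 − 0.051 + 0.13²/2)·0.75] / 0.1126 = [-0.0408 + 0.0221] / 0.1126 = -0.1664 which rounds to -0.17
√T = √0.75 = 0.8660
φ(d₁) = φ(-0.17) = 0.3932
e^(−qT) = e^(−0.051·0.75) = 0.9625
vega = S·e^(−qT)·φ(d₁)·√T = 240·0.9625·0.3932·0.8660 = 78.6581

78.66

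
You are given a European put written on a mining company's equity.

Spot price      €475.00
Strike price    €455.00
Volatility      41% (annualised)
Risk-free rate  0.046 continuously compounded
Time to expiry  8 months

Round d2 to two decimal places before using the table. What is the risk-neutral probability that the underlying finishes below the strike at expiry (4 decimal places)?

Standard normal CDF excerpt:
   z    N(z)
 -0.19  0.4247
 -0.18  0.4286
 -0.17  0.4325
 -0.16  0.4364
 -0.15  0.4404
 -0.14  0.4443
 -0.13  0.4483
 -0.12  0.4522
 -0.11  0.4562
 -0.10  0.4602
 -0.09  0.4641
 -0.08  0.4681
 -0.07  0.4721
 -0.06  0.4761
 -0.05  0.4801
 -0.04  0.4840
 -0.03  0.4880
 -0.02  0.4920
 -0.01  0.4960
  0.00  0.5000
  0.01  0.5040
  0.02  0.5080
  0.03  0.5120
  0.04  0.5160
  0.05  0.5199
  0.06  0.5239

0.4801

T = 0.6667;  σ√T = 0.3348
d₁ = [ln(475/455) + (0.046 + ½·0.41²)·0.6667] / (σ√T) = (0.0430 + 0.0867) / 0.3348 = 0.3875 → 0.39
d₂ = 0.3875 − 0.3348 = 0.0527 → 0.05
Pr(exercise) under Q = N(−d₂) = N(-0.05) = 0.4801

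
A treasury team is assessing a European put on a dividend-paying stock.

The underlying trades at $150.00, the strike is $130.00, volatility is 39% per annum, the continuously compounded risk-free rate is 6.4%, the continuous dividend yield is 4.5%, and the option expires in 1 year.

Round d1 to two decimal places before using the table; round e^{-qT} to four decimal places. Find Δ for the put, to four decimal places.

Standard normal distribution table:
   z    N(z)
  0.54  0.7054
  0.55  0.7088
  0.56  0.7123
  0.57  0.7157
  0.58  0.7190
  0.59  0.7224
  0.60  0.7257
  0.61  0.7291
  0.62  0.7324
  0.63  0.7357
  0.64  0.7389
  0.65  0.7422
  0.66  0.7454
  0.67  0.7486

T = 1;  σ√T = 0.3900
d₁ = [ln(150/130) + (0.064 − 0.045 + 0.39²/2)·1] / 0.3900 = [0.1431 + 0.0951] / 0.3900 = 0.6106 ⇒ 0.61
N(d₁) = N(0.61) = 0.7291
Δ_put = exp(−qT)·(N(d₁) − 1) = 0.9560·(0.7291 − 1) = -0.2590

-0.2590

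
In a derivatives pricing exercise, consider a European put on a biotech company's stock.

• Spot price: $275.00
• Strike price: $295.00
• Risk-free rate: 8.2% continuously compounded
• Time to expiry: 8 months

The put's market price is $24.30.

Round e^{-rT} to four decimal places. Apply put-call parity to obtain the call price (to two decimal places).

exp(−rT) = exp(−0.082·0.6667) = 0.9468
Put-call parity: C − P = S − K·e^(−rT) = 275 − 295·0.9468 = 275 − 279.3060 = -4.3060
C = P + (C − P) = 24.30 + (-4.3060) = 19.9940

$19.99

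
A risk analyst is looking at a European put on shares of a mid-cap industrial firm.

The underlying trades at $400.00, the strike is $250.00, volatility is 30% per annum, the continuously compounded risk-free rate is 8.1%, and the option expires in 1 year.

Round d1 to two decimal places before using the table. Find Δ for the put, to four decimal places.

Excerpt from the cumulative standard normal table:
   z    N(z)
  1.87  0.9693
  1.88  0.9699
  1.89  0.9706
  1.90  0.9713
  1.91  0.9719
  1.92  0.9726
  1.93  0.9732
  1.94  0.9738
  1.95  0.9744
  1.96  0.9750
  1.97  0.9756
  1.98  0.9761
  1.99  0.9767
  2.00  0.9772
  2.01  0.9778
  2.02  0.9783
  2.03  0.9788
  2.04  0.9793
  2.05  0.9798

-0.0233

T = 1;  σ√T = 0.3000
d₁ = [ln(400/250) + (0.081 + 0.3²/2)·1] / 0.3000 = [0.4700 + 0.1260] / 0.3000 = 1.9867 ≈ 1.99
N(d₁) = N(1.99) = 0.9767
Δ_put = N(d₁) − 1 = 0.9767 − 1 = -0.0233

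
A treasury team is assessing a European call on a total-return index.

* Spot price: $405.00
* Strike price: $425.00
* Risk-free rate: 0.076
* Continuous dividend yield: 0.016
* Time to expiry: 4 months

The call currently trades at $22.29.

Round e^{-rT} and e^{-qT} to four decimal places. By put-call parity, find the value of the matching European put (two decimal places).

e^(−qT) = e^(−0.016·0.3333) = 0.9947;  e^(−rT) = e^(−0.076·0.3333) = 0.9750
Put-call parity: C − P = S·e^(−qT) − K·e^(−rT) = 405·0.9947 − 425·0.9750 = 402.8535 − 414.3750 = -11.5215
P = C − (C − P) = 22.29 − (-11.5215) = 33.8115

$33.81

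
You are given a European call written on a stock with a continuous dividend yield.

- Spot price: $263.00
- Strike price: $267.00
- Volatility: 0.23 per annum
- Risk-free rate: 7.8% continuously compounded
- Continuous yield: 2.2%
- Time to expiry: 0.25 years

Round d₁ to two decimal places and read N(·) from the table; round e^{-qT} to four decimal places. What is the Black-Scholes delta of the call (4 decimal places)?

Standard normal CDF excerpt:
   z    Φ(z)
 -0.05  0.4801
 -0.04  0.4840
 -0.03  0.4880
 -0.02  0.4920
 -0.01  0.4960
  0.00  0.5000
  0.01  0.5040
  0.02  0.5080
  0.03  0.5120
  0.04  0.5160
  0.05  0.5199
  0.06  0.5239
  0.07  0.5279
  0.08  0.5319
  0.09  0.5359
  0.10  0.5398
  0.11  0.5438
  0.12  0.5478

σ√T = 0.23 × 0.5000 = 0.1150
d₁ = [ln(263/267) + (0.078 − 0.022 + 0.23²/2)·0.25] / 0.1150 = [-0.0151 + 0.0206] / 0.1150 = 0.0480 ≈ 0.05
N(d₁) = N(0.05) = 0.5199
Δ_call = e^(−qT)·N(d₁) = 0.9945·0.5199 = 0.5170

0.5170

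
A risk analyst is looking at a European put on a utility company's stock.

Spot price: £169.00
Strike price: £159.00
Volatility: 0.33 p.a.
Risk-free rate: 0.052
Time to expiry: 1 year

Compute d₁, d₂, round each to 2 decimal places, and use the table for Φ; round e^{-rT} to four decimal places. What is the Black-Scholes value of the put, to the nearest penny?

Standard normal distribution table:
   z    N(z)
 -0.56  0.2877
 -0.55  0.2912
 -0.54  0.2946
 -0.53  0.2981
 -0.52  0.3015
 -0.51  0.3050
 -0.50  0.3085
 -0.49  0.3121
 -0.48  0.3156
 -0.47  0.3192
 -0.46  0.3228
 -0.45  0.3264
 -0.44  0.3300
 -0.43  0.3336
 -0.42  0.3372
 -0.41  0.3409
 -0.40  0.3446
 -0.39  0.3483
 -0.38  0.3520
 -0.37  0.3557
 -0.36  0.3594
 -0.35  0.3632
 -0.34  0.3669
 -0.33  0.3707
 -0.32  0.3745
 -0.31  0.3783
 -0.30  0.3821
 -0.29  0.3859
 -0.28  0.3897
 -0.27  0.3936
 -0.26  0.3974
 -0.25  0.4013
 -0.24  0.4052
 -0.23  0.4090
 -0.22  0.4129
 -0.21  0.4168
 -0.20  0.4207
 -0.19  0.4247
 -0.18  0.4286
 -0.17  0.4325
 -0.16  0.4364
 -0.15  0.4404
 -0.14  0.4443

£13.15

σ√T = 0.33 × 1.0000 = 0.3300
d₁ = [ln(169/159) + (0.052 + 0.33²/2)·1] / 0.3300 = [0.0610 + 0.1065] / 0.3300 = 0.5074 → 0.51
d₂ = d₁ − σ√T = 0.5074 − 0.3300 = 0.1774 → 0.18
e^(−rT) = e^(−0.052·1) = 0.9493
N(−d₂) = N(-0.18) = 0.4286;  N(−d₁) = N(-0.51) = 0.3050
P = 159·0.9493·0.4286 − 169·0.3050 = 64.6923 − 51.5450 = 13.1473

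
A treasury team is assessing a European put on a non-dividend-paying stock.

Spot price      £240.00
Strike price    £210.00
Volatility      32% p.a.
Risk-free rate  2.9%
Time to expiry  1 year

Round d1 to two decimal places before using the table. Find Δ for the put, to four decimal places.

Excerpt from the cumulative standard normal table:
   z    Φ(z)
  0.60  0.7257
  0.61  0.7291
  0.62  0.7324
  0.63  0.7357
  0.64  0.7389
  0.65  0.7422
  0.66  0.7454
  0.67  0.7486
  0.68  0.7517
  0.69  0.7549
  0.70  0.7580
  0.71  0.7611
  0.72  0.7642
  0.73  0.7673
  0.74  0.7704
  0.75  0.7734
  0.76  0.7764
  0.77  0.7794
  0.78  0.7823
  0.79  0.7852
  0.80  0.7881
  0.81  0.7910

T = 1;  σ√T = 0.3200
d₁ = [ln(240/210) + (0.029 + 0.32²/2)·1] / 0.3200 = [0.1335 + 0.0802] / 0.3200 = 0.6679 → 0.67
N(d₁) = N(0.67) = 0.7486
Δ_put = N(d₁) − 1 = 0.7486 − 1 = -0.2514

-0.2514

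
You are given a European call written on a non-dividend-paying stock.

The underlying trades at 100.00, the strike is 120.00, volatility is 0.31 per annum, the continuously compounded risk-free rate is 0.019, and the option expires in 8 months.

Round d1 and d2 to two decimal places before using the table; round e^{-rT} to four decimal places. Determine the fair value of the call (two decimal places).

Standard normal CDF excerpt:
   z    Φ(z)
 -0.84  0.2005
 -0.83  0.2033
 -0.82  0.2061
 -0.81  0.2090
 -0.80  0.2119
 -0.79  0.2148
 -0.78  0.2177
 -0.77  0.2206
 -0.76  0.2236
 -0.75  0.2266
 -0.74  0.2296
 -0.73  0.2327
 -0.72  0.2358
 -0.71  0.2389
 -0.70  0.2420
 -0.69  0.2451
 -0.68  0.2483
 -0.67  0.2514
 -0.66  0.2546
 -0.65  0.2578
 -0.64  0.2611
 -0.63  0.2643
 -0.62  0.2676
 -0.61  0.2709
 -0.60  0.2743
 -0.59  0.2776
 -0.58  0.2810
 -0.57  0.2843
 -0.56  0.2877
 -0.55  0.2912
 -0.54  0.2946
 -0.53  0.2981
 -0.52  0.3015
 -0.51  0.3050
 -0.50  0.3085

4.35

σ√T = 0.31 × 0.8165 = 0.2531
d₁ = [ln(100/120) + (0.019 + 0.31²/2)·0.6667] / 0.2531 = [-0.1823 + 0.0447] / 0.2531 = -0.5437 → -0.54
d₂ = d₁ − σ√T = -0.5437 − 0.2531 = -0.7968 → -0.80
e^(−rT) = e^(−0.019·0.6667) = 0.9874
C = 100·N(-0.54) − 120·0.9874·N(-0.80) = 100·0.2946 − 120·0.9874·0.2119 = 29.4600 − 25.1076 = 4.3524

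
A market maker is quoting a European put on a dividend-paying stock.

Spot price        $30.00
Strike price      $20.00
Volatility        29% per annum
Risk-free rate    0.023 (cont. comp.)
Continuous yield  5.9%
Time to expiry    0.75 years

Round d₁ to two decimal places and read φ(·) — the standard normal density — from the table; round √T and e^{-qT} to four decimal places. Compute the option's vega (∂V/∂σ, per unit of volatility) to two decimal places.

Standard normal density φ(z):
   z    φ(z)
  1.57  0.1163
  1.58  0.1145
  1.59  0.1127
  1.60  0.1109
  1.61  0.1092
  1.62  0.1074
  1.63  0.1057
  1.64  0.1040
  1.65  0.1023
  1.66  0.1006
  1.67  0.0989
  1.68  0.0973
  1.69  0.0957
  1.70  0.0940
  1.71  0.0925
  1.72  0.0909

σ√T = 0.29·√0.75 = 0.2511
d₁ = [ln(30/20) + (0.023 − 0.059 + 0.29²/2)·0.75] / 0.2511 = [0.4055 + 0.0045] / 0.2511 = 1.6325 ≈ 1.63
√T = √0.75 = 0.8660
φ(d₁) = φ(1.63) = 0.1057
exp(−qT) = exp(−0.059·0.75) = 0.9567
vega = S·exp(−qT)·φ(d₁)·√T = 30·0.9567·0.1057·0.8660 = 2.6272

2.63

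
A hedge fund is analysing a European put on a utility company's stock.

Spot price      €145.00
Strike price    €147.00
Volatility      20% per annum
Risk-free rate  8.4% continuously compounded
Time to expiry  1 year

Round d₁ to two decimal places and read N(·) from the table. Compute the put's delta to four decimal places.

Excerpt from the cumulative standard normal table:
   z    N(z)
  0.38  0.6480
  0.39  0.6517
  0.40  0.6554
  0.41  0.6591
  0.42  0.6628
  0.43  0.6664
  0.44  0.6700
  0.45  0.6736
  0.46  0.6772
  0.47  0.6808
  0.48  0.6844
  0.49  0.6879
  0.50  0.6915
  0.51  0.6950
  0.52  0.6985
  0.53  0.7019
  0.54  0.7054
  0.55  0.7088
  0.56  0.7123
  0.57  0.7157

-0.3264

σ√T = 0.2·√1 = 0.2000
d₁ = [ln(145/147) + (0.084 + ½·0.2²)·1] / (σ√T) = (-0.0137 + 0.1040) / 0.2000 = 0.4515 ⇒ 0.45
N(d₁) = N(0.45) = 0.6736
Δ_put = N(d₁) − 1 = 0.6736 − 1 = -0.3264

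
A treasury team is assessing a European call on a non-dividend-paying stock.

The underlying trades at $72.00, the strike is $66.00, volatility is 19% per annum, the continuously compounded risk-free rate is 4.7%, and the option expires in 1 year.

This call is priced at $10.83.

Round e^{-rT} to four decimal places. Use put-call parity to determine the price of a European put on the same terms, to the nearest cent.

e^(−rT) = e^(−0.047·1) = 0.9541
Put-call parity: C − P = S − K·e^(−rT) = 72 − 66·0.9541 = 72 − 62.9706 = 9.0294
P = C − (C − P) = 10.83 − (9.0294) = 1.8006

$1.80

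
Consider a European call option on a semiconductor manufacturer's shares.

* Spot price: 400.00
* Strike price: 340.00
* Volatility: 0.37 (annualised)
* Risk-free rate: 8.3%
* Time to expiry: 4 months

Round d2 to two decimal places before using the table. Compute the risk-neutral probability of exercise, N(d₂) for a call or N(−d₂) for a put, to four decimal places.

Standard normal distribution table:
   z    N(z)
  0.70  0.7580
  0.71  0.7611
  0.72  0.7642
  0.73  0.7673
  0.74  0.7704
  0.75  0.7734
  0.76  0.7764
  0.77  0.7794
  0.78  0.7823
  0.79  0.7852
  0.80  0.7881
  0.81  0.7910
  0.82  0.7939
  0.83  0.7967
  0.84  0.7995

0.7823

σ√T = 0.37 × 0.5774 = 0.2136
d₁ = [ln(400/340) + (0.083 + 0.37²/2)·0.3333] / 0.2136 = [0.1625 + 0.0505] / 0.2136 = 0.9971 ⇒ 1.00
d₂ = d₁ − σ√T = 0.9971 − 0.2136 = 0.7835 ⇒ 0.78
Pr(exercise) under Q = N(d₂) = 0.7823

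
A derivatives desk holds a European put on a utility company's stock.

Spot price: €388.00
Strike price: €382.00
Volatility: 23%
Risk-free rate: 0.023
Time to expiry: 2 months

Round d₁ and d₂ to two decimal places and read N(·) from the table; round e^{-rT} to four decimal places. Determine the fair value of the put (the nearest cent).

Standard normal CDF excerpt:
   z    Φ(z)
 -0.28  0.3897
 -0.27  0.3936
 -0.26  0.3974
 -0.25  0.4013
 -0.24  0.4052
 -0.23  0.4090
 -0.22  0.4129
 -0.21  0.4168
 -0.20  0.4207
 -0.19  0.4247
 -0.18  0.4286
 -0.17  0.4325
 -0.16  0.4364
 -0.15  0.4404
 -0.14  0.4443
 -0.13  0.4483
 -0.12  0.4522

€10.37

σ√T = 0.23·√0.1667 = 0.0939
d₁ = [ln(388/382) + (0.023 + 0.23²/2)·0.1667] / 0.0939 = [0.0156 + 0.0082] / 0.0939 = 0.2538 ≈ 0.25
d₂ = d₁ − σ√T = 0.2538 − 0.0939 = 0.1599 ≈ 0.16
e^(−rT) = e^(−0.023·0.1667) = 0.9962
N(−d₂) = N(-0.16) = 0.4364;  N(−d₁) = N(-0.25) = 0.4013
P = 382·0.9962·0.4364 − 388·0.4013 = 166.0713 − 155.7044 = 10.3669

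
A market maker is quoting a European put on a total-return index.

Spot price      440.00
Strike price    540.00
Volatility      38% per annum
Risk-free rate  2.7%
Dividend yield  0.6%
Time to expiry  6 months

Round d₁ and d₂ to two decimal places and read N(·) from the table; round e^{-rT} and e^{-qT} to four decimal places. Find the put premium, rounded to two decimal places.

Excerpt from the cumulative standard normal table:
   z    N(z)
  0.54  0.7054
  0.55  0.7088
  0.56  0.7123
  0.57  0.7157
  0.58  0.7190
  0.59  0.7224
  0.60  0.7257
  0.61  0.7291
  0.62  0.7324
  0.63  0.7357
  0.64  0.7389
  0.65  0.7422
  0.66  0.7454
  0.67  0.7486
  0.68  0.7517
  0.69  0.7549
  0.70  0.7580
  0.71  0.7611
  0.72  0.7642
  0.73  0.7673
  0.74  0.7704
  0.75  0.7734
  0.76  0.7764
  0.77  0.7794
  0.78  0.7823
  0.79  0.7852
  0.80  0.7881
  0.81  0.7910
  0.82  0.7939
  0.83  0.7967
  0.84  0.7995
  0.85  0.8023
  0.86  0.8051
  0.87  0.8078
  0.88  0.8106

T = 0.5;  σ√T = 0.2687
d₁ = [ln(440/540) + (0.027 − 0.006 + 0.38²/2)·0.5] / 0.2687 = [-0.2048 + 0.0466] / 0.2687 = -0.5887 → -0.59
d₂ = d₁ − σ√T = -0.5887 − 0.2687 = -0.8574 → -0.86
exp(−qT) = exp(−0.006·0.5) = 0.9970;  exp(−rT) = exp(−0.027·0.5) = 0.9866
N(−d₂) = N(0.86) = 0.8051;  N(−d₁) = N(0.59) = 0.7224
P = 540·0.9866·0.8051 − 440·0.9970·0.7224 = 428.9283 − 316.9024 = 112.0259

112.03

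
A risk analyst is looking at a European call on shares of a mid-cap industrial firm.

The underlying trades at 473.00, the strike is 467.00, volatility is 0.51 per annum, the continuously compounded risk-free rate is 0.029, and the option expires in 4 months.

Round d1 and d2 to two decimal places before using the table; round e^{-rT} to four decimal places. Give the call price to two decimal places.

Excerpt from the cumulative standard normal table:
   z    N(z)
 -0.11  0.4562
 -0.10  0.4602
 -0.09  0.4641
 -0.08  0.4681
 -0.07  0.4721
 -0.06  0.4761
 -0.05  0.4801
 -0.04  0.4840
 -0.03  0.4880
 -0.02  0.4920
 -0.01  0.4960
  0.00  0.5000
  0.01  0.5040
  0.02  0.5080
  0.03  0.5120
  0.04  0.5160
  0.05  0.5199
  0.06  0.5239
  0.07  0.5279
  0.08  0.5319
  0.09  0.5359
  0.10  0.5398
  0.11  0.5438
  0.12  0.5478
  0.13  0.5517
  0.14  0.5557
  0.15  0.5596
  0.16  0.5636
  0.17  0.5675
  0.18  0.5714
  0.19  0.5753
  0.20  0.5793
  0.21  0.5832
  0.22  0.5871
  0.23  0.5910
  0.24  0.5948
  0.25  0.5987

59.34

T = 0.3333;  σ√T = 0.2944
d₁ = [ln(473/467) + (0.029 + ½·0.51²)·0.3333] / (σ√T) = (0.0128 + 0.0530) / 0.2944 = 0.2234 ⇒ 0.22
d₂ = 0.2234 − 0.2944 = -0.0710 ⇒ -0.07
exp(−rT) = exp(−0.029·0.3333) = 0.9904
N(d₁) = N(0.22) = 0.5871;  N(d₂) = N(-0.07) = 0.4721
C = 473·0.5871 − 467·0.9904·0.4721 = 277.6983 − 218.3542 = 59.3441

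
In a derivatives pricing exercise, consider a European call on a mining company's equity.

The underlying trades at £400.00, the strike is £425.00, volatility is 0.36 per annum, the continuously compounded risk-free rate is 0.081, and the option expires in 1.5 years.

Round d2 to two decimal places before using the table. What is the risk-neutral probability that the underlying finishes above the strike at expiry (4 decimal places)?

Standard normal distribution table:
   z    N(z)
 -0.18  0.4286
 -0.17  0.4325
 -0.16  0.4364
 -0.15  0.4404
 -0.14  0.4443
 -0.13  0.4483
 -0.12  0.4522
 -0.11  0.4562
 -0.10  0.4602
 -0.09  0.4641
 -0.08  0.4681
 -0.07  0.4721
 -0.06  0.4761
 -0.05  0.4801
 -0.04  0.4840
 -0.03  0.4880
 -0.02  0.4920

0.4681

σ√T = 0.36·√1.5 = 0.4409
d₁ = [ln(400/425) + (0.081 + 0.36²/2)·1.5] / 0.4409 = [-0.0606 + 0.2187] / 0.4409 = 0.3585 which rounds to 0.36
d₂ = d₁ − σ√T = 0.3585 − 0.4409 = -0.0824 which rounds to -0.08
Pr(exercise) under Q = N(d₂) = 0.4681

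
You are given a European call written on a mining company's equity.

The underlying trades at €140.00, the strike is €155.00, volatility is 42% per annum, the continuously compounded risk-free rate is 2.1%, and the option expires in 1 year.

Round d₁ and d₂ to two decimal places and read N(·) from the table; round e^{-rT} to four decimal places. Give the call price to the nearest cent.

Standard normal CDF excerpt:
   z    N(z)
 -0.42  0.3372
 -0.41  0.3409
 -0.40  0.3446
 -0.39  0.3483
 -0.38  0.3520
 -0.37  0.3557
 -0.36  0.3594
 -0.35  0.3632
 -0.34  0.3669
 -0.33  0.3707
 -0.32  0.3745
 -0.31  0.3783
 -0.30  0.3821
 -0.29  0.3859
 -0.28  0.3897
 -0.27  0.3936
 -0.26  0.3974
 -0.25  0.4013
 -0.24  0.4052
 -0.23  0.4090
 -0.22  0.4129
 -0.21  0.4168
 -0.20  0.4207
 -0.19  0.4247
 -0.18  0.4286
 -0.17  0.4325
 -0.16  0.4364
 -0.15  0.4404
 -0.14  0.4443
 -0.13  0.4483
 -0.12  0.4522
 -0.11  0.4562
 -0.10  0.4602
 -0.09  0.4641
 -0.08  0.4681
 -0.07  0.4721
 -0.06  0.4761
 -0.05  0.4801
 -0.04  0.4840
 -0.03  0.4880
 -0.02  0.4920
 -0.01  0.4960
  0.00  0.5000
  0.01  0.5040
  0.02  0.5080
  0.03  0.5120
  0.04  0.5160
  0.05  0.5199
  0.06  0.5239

€18.82

T = 1;  σ√T = 0.4200
d₁ = [ln(140/155) + (0.021 + 0.42²/2)·1] / 0.4200 = [-0.1018 + 0.1092] / 0.4200 = 0.0177 which rounds to 0.02
d₂ = d₁ − σ√T = 0.0177 − 0.4200 = -0.4023 which rounds to -0.40
exp(−rT) = exp(−0.021·1) = 0.9792
C = 140·N(0.02) − 155·0.9792·N(-0.40) = 140·0.5080 − 155·0.9792·0.3446 = 71.1200 − 52.3020 = 18.8180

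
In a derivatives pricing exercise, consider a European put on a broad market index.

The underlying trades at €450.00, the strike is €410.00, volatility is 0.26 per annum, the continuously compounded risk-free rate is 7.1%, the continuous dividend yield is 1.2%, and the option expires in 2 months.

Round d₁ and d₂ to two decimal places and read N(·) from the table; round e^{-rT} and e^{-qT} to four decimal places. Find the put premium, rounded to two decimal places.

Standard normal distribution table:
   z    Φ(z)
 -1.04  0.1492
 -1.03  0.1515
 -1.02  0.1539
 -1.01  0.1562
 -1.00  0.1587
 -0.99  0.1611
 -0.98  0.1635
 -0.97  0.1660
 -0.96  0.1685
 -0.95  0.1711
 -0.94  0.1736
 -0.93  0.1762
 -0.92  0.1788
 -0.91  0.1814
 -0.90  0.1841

σ√T = 0.26 × 0.4082 = 0.1061
d₁ = [ln(450/410) + (0.071 − 0.012 + 0.26²/2)·0.1667] / 0.1061 = [0.0931 + 0.0155] / 0.1061 = 1.0227 which rounds to 1.02
d₂ = d₁ − σ√T = 1.0227 − 0.1061 = 0.9166 which rounds to 0.92
e^(−qT) = e^(−0.012·0.1667) = 0.9980;  e^(−rT) = e^(−0.071·0.1667) = 0.9882
P = 410·0.9882·N(-0.92) − 450·0.9980·N(-1.02) = 410·0.9882·0.1788 − 450·0.9980·0.1539 = 72.4430 − 69.1165 = 3.3265

€3.33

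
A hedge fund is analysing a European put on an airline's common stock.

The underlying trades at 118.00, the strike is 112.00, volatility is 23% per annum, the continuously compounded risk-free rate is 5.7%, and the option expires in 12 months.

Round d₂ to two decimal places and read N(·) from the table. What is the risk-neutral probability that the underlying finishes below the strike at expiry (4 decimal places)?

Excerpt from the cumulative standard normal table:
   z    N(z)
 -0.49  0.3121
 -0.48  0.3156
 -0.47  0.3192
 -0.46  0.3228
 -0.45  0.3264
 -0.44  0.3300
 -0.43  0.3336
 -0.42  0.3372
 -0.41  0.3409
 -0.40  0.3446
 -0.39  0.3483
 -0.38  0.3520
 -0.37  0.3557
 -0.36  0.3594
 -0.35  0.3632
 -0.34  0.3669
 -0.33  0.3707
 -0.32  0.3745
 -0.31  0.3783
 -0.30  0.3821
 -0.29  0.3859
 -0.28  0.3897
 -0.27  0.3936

T = 1;  σ√T = 0.2300
d₁ = [ln(118/112) + (0.057 + 0.23²/2)·1] / 0.2300 = [0.0522 + 0.0834] / 0.2300 = 0.5897 which rounds to 0.59
d₂ = d₁ − σ√T = 0.5897 − 0.2300 = 0.3597 which rounds to 0.36
Risk-neutral Pr[S_T < K] = N(−d₂) = N(-0.36) = 0.3594

0.3594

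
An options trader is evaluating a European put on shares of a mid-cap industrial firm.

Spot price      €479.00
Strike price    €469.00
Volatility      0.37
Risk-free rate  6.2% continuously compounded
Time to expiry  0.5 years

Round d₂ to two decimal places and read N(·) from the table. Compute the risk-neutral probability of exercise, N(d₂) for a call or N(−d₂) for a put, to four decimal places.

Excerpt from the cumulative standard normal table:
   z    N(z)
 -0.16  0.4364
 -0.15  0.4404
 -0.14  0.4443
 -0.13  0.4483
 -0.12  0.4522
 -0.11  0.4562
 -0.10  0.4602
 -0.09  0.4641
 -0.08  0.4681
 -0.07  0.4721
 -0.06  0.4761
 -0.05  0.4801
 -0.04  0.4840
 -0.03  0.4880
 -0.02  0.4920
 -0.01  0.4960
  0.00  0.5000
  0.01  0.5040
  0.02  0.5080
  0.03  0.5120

σ√T = 0.37·√0.5 = 0.2616
d₁ = [ln(479/469) + (0.062 + 0.37²/2)·0.5] / 0.2616 = [0.0211 + 0.0652] / 0.2616 = 0.3299 → 0.33
d₂ = d₁ − σ√T = 0.3299 − 0.2616 = 0.0683 → 0.07
Risk-neutral Pr[S_T < K] = N(−d₂) = N(-0.07) = 0.4721

0.4721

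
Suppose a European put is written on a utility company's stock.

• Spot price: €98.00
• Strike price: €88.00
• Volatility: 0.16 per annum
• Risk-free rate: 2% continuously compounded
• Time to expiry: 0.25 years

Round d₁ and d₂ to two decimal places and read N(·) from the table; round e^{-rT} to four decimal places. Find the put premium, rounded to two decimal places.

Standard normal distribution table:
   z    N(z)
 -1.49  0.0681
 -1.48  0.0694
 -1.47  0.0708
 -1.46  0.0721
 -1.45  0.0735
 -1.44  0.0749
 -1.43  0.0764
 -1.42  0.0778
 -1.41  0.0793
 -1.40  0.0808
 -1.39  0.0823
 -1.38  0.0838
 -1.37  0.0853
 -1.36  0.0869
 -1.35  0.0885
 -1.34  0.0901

σ√T = 0.16 × 0.5000 = 0.0800
d₁ = [ln(98/88) + (0.02 + 0.16²/2)·0.25] / 0.0800 = [0.1076 + 0.0082] / 0.0800 = 1.4479 → 1.45
d₂ = d₁ − σ√T = 1.4479 − 0.0800 = 1.3679 → 1.37
e^(−rT) = e^(−0.02·0.25) = 0.9950
N(−d₂) = N(-1.37) = 0.0853;  N(−d₁) = N(-1.45) = 0.0735
P = 88·0.9950·0.0853 − 98·0.0735 = 7.4689 − 7.2030 = 0.2659

€0.27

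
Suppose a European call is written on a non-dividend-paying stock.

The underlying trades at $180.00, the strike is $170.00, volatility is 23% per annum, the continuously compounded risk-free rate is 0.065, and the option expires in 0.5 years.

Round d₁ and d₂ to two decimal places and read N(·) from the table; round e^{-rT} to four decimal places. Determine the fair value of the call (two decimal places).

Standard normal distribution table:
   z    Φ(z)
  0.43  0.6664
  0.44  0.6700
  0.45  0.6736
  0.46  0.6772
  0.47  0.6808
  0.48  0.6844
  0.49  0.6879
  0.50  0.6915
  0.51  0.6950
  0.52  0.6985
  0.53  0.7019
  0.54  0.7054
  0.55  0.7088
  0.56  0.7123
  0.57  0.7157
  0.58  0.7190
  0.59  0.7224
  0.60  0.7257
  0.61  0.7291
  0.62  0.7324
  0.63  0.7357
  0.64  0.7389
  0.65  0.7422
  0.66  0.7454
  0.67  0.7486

σ√T = 0.23·√0.5 = 0.1626
d₁ = [ln(180/170) + (0.065 + 0.23²/2)·0.5] / 0.1626 = [0.0572 + 0.0457] / 0.1626 = 0.6326 ≈ 0.63
d₂ = d₁ − σ√T = 0.6326 − 0.1626 = 0.4700 ≈ 0.47
e^(−rT) = e^(−0.065·0.5) = 0.9680
C = 180·N(0.63) − 170·0.9680·N(0.47) = 180·0.7357 − 170·0.9680·0.6808 = 132.4260 − 112.0324 = 20.3936

$20.39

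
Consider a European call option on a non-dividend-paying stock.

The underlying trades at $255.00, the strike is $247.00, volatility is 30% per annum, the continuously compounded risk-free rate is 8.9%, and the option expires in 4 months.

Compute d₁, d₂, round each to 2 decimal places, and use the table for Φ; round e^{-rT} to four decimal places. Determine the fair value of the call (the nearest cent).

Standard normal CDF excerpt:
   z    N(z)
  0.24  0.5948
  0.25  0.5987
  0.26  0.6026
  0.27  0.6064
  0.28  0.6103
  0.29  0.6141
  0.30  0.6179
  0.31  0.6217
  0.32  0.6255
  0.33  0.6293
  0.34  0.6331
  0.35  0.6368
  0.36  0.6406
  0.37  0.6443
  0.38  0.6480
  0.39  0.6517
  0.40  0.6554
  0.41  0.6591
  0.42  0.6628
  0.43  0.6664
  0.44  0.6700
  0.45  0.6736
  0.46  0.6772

T = 0.3333;  σ√T = 0.1732
d₁ = [ln(255/247) + (0.089 + 0.3²/2)·0.3333] / 0.1732 = [0.0319 + 0.0447] / 0.1732 = 0.4419 → 0.44
d₂ = d₁ − σ√T = 0.4419 − 0.1732 = 0.2687 → 0.27
e^(−rT) = e^(−0.089·0.3333) = 0.9708
N(d₁) = N(0.44) = 0.6700;  N(d₂) = N(0.27) = 0.6064
C = 255·0.6700 − 247·0.9708·0.6064 = 170.8500 − 145.4072 = 25.4428

$25.44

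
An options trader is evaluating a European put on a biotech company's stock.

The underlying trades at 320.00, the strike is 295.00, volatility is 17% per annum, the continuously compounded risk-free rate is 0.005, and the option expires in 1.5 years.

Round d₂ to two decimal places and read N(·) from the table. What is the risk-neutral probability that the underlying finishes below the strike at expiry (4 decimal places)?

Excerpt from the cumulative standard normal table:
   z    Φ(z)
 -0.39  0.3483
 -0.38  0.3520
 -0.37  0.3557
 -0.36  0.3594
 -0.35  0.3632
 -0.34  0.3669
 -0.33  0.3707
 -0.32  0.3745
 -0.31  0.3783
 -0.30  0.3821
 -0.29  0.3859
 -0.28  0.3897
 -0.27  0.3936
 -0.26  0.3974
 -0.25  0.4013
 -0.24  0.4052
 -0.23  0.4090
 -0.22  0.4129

σ√T = 0.17·√1.5 = 0.2082
d₁ = [ln(320/295) + (0.005 + 0.17²/2)·1.5] / 0.2082 = [0.0813 + 0.0292] / 0.2082 = 0.5308 ≈ 0.53
d₂ = d₁ − σ√T = 0.5308 − 0.2082 = 0.3226 ≈ 0.32
Risk-neutral Pr[S_T < K] = N(−d₂) = N(-0.32) = 0.3745

0.3745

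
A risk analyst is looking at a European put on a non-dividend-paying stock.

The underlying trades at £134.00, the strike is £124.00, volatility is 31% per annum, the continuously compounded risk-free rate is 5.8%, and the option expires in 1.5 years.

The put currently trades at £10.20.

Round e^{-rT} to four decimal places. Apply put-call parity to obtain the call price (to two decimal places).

£30.53

exp(−rT) = exp(−0.058·1.5) = 0.9167
Put-call parity: C − P = S − K·e^(−rT) = 134 − 124·0.9167 = 134 − 113.6708 = 20.3292
C = P + (C − P) = 10.20 + (20.3292) = 30.5292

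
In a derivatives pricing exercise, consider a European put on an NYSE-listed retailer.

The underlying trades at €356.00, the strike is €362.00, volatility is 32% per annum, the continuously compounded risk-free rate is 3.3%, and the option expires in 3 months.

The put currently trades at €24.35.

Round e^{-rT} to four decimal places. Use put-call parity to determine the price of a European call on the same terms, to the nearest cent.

exp(−rT) = exp(−0.033·0.25) = 0.9918
Put-call parity: C − P = S − K·e^(−rT) = 356 − 362·0.9918 = 356 − 359.0316 = -3.0316
C = P + (C − P) = 24.35 + (-3.0316) = 21.3184

€21.32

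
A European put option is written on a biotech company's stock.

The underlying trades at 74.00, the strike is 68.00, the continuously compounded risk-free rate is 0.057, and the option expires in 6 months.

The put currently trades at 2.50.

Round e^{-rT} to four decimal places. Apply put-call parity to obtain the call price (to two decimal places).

exp(−rT) = exp(−0.057·0.5) = 0.9719
Put-call parity: C − P = S − K·e^(−rT) = 74 − 68·0.9719 = 74 − 66.0892 = 7.9108
C = P + (C − P) = 2.50 + (7.9108) = 10.4108

10.41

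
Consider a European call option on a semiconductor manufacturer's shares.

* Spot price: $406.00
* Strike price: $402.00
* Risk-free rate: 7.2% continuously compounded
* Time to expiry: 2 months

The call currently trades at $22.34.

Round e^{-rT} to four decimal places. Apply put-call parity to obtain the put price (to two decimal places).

e^(−rT) = e^(−0.072·0.1667) = 0.9881
Put-call parity: C − P = S − K·e^(−rT) = 406 − 402·0.9881 = 406 − 397.2162 = 8.7838
P = C − (C − P) = 22.34 − (8.7838) = 13.5562

$13.56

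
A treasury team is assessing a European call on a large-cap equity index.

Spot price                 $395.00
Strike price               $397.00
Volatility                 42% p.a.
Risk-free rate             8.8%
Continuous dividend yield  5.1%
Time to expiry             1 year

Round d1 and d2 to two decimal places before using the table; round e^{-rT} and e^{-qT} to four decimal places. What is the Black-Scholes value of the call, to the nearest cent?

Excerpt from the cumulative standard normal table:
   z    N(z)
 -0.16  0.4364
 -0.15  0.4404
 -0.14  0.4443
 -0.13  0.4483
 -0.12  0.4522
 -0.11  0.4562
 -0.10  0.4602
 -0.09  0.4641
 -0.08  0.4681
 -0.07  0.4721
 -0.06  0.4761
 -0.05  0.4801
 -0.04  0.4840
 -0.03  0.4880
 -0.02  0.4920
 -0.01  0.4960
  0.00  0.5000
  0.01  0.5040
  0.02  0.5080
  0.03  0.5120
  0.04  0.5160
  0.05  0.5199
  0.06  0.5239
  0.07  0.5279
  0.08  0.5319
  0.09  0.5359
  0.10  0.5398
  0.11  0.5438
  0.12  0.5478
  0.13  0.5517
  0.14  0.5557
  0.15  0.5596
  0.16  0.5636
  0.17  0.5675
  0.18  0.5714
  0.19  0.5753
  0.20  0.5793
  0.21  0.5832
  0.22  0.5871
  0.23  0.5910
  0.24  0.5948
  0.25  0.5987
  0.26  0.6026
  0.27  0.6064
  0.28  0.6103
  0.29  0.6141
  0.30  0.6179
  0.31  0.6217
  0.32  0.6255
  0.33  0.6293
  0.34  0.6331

$67.52

σ√T = 0.42 × 1.0000 = 0.4200
d₁ = [ln(395/397) + (0.088 − 0.051 + ½·0.42²)·1] / (σ√T) = (-0.0051 + 0.1252) / 0.4200 = 0.2861 → 0.29
d₂ = 0.2861 − 0.4200 = -0.1339 → -0.13
e^(−qT) = e^(−0.051·1) = 0.9503;  e^(−rT) = e^(−0.088·1) = 0.9158
N(d₁) = N(0.29) = 0.6141;  N(d₂) = N(-0.13) = 0.4483
C = 395·0.9503·0.6141 − 397·0.9158·0.4483 = 230.5138 − 162.9896 = 67.5242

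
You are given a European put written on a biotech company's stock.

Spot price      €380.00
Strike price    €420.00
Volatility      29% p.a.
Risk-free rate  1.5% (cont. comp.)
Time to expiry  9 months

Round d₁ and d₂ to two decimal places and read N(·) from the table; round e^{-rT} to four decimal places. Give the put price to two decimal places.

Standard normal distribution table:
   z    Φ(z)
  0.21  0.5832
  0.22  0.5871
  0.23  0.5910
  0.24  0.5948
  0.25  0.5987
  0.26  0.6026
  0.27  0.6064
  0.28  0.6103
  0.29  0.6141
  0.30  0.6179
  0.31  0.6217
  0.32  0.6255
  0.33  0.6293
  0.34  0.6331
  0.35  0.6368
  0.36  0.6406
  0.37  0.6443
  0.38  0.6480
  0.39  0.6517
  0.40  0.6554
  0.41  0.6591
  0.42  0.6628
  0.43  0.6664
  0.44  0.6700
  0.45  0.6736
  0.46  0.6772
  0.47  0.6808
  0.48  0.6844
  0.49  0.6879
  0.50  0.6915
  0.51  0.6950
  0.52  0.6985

€59.65

σ√T = 0.29·√0.75 = 0.2511
d₁ = [ln(380/420) + (0.015 + 0.29²/2)·0.75] / 0.2511 = [-0.1001 + 0.0428] / 0.2511 = -0.2281 ≈ -0.23
d₂ = d₁ − σ√T = -0.2281 − 0.2511 = -0.4793 ≈ -0.48
e^(−rT) = e^(−0.015·0.75) = 0.9888
N(−d₂) = N(0.48) = 0.6844;  N(−d₁) = N(0.23) = 0.5910
P = 420·0.9888·0.6844 − 380·0.5910 = 284.2286 − 224.5800 = 59.6486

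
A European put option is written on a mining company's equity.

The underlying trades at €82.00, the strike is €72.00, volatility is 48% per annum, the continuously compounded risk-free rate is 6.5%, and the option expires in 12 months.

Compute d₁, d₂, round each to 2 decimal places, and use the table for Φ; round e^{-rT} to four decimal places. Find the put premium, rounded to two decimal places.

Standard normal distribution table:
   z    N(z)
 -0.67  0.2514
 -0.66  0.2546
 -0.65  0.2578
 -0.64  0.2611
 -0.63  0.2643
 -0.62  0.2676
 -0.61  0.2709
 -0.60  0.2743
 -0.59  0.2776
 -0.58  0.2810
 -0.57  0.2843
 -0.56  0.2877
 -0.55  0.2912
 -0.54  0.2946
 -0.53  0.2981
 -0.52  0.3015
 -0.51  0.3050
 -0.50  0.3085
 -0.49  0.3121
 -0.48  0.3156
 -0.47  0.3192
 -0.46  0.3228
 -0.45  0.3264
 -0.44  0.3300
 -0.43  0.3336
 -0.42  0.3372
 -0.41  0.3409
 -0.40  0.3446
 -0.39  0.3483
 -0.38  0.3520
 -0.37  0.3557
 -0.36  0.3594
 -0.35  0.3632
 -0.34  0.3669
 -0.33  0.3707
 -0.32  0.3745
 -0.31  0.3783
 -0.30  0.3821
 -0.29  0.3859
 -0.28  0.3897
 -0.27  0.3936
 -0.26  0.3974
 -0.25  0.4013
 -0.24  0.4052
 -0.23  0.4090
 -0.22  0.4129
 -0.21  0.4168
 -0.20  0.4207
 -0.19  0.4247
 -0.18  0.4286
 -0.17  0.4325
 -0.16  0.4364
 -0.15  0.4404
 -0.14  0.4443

€8.04

σ√T = 0.48 × 1.0000 = 0.4800
d₁ = [ln(82/72) + (0.065 + 0.48²/2)·1] / 0.4800 = [0.1301 + 0.1802] / 0.4800 = 0.6464 which rounds to 0.65
d₂ = d₁ − σ√T = 0.6464 − 0.4800 = 0.1664 which rounds to 0.17
exp(−rT) = exp(−0.065·1) = 0.9371
N(−d₂) = N(-0.17) = 0.4325;  N(−d₁) = N(-0.65) = 0.2578
P = 72·0.9371·0.4325 − 82·0.2578 = 29.1813 − 21.1396 = 8.0417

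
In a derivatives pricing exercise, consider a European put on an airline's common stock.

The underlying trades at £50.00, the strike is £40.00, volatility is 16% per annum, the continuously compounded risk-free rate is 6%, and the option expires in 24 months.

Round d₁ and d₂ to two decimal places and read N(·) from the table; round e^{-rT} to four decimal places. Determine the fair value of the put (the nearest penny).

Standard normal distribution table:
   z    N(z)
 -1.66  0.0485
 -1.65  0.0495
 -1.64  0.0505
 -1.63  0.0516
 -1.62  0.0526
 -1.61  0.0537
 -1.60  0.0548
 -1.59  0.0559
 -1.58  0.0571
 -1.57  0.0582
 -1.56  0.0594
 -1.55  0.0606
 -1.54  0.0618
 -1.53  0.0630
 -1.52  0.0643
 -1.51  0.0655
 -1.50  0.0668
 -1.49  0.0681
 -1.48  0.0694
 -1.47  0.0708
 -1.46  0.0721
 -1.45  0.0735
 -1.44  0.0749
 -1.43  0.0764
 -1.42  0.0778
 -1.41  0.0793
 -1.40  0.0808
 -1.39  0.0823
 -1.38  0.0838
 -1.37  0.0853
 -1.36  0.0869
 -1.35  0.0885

£0.29

σ√T = 0.16 × 1.4142 = 0.2263
ln(S/K) + (r + σ²/2)T = ln(50/40) + (0.06 + 0.16²/2)·2 = 0.2231 + 0.1456 = 0.3687
d₁ = 0.3687 / 0.2263 = 1.6296 → 1.63
d₂ = d₁ − σ√T = 1.6296 − 0.2263 = 1.4034 → 1.40
exp(−rT) = exp(−0.06·2) = 0.8869
N(−d₂) = N(-1.40) = 0.0808;  N(−d₁) = N(-1.63) = 0.0516
P = 40·0.8869·0.0808 − 50·0.0516 = 2.8665 − 2.5800 = 0.2865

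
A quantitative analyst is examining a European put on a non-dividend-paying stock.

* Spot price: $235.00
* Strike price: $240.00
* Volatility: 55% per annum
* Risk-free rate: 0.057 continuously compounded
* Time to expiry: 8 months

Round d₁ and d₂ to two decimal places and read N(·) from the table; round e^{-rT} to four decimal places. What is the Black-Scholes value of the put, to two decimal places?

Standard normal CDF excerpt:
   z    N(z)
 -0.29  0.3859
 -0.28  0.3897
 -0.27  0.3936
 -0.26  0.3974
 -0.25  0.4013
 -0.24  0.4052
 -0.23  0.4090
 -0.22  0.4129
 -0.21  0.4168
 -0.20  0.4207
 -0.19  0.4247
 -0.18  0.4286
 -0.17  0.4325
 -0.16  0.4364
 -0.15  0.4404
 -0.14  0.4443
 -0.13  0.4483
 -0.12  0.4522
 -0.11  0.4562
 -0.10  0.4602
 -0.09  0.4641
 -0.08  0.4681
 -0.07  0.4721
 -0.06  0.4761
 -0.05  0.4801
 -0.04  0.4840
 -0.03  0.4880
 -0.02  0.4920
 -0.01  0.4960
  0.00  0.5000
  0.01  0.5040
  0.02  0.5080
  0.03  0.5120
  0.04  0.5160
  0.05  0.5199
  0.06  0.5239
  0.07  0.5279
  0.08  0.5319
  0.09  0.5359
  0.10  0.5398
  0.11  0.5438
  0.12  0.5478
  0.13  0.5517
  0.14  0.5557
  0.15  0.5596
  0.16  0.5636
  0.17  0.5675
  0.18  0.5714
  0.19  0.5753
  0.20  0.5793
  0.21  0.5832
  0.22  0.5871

σ√T = 0.55 × 0.8165 = 0.4491
ln(S/K) + (r + σ²/2)T = ln(235/240) + (0.057 + 0.55²/2)·0.6667 = -0.0211 + 0.1388 = 0.1178
d₁ = 0.1178 / 0.4491 = 0.2623 ⇒ 0.26
d₂ = d₁ − σ√T = 0.2623 − 0.4491 = -0.1868 ⇒ -0.19
e^(−rT) = e^(−0.057·0.6667) = 0.9627
N(−d₂) = N(0.19) = 0.5753;  N(−d₁) = N(-0.26) = 0.3974
P = 240·0.9627·0.5753 − 235·0.3974 = 132.9219 − 93.3890 = 39.5329

$39.53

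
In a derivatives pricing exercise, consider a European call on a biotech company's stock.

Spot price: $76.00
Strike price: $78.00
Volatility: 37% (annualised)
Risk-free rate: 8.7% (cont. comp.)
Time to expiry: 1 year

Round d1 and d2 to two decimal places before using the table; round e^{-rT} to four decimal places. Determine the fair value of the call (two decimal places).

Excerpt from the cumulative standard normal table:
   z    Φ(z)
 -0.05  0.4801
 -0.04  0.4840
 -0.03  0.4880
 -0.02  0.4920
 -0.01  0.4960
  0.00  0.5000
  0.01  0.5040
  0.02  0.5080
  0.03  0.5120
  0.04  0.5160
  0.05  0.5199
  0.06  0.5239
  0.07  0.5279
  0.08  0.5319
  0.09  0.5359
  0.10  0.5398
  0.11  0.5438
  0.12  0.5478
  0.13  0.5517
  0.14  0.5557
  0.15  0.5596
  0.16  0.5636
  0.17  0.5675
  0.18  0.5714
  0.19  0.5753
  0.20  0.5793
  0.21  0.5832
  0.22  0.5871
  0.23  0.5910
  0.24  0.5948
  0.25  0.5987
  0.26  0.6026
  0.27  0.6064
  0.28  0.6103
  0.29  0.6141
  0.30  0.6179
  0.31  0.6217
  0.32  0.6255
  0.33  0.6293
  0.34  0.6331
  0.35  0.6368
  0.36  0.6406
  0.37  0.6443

T = 1;  σ√T = 0.3700
ln(S/K) + (r + σ²/2)T = ln(76/78) + (0.087 + 0.37²/2)·1 = -0.0260 + 0.1554 = 0.1295
d₁ = 0.1295 / 0.3700 = 0.3499 ≈ 0.35
d₂ = d₁ − σ√T = 0.3499 − 0.3700 = -0.0201 ≈ -0.02
e^(−rT) = e^(−0.087·1) = 0.9167
N(d₁) = N(0.35) = 0.6368;  N(d₂) = N(-0.02) = 0.4920
C = 76·0.6368 − 78·0.9167·0.4920 = 48.3968 − 35.1793 = 13.2175

$13.22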